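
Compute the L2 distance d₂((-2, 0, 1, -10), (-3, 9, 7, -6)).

√(Σ(x_i - y_i)²) = √((-2 - (-3))² + (0 - 9)² + (1 - 7)² + (-10 - (-6))²)
= √(1² + (-9)² + (-6)² + (-4)²) = √(1 + 81 + 36 + 16) = √134 ≈ 11.5758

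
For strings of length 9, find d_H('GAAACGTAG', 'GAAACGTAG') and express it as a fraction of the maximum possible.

Differing positions: none. Hamming distance = 0. The maximum possible Hamming distance for length-9 strings is 9, so d_H/9 = 0/9 = 0.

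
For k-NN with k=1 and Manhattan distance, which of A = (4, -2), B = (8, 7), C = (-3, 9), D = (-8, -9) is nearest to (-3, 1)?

Distances: d(A) = 10, d(B) = 17, d(C) = 8, d(D) = 15. Nearest: C = (-3, 9) with distance 8.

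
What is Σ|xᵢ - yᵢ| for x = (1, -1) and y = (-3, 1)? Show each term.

Σ|x_i - y_i| = |1 - (-3)| + |-1 - 1| = 4 + 2 = 6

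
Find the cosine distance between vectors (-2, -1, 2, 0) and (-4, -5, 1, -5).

With u = (-2, -1, 2, 0), v = (-4, -5, 1, -5):
u·v = (-2)·(-4) + (-1)·(-5) + 2·1 + 0·(-5) = 8 + 5 + 2 + 0 = 15.
|u| = √((-2)² + (-1)² + 2² + 0²) = √9, |v| = √((-4)² + (-5)² + 1² + (-5)²) = √67, so |u||v| = √(9·67) = √603.
cos θ = (u·v)/(|u||v|) = 15/√603 ≈ 0.6108
Cosine distance = 1 - cos θ ≈ 1 - 0.6108 = 0.3892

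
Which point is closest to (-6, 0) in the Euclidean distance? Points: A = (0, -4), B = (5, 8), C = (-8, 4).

Distances: d(A) ≈ 7.2111, d(B) ≈ 13.6015, d(C) ≈ 4.4721. Nearest: C = (-8, 4) with distance 4.4721.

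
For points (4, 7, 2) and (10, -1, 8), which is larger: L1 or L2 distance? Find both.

L1 = |4 - 10| + |7 - (-1)| + |2 - 8| = 6 + 8 + 6 = 20
L2 = √(6² + 8² + 6²) = √136 ≈ 11.6619
L1 ≥ L2 always (equality iff movement is along one axis); L1 > L2 here.
Ratio L1/L2 = 20/√136 ≈ 1.715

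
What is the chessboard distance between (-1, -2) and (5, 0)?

max(|x_i - y_i|) = max(|-1 - 5|, |-2 - 0|) = max(6, 2) = 6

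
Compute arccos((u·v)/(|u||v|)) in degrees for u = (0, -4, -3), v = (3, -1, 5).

With u = (0, -4, -3), v = (3, -1, 5):
u·v = 0·3 + (-4)·(-1) + (-3)·5 = 0 + 4 + (-15) = -11.
|u| = √(0² + (-4)² + (-3)²) = √25, |v| = √(3² + (-1)² + 5²) = √35, so |u||v| = √(25·35) = √875.
cos θ = (u·v)/(|u||v|) = -11/√875 ≈ -0.371868
θ = arccos(-0.371868) ≈ 111.83°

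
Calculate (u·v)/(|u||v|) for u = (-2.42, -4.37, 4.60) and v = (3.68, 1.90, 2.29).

With u = (-2.42, -4.37, 4.60), v = (3.68, 1.90, 2.29):
u·v = (-2.42)·3.68 + (-4.37)·1.9 + 4.6·2.29 = (-8.9056) + (-8.303) + 10.534 = -6.6746.
|u| = √((-2.42)² + (-4.37)² + 4.6²) = √(5.8564 + 19.0969 + 21.16) = √46.1133, |v| = √(3.68² + 1.9² + 2.29²) = √(13.5424 + 3.61 + 5.2441) = √22.3965.
cos θ = (u·v)/(|u||v|) = -6.6746/(√46.1133·√22.3965) ≈ -0.2077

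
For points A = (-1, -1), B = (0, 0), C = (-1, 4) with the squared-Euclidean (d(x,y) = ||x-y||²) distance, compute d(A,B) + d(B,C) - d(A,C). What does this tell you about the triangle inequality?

d(A,B) = 1² + 1² = 2, d(B,C) = 1² + 4² = 17, d(A,C) = 0² + 5² = 25.
d(A,B) + d(B,C) - d(A,C) = 2 + 17 - 25 = 19 - 25 = -6. This is < 0, so the triangle inequality FAILS for these points (squared-Euclidean is not a metric).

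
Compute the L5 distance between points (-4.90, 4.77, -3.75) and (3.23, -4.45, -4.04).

(Σ|x_i - y_i|^5)^(1/5) = (|-4.9 - 3.23|^5 + |4.77 - (-4.45)|^5 + |-3.75 - (-4.04)|^5)^(1/5)
= (8.13^5 + 9.22^5 + 0.29^5)^(1/5) ≈ (35518.3455 + 66627.6668 + 0.0021)^(1/5) = (102146.0144)^(1/5) ≈ 10.0426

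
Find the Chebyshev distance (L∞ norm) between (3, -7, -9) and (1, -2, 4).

max(|x_i - y_i|) = max(|3 - 1|, |-7 - (-2)|, |-9 - 4|) = max(2, 5, 13) = 13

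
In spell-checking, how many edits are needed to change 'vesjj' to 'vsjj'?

Let D[i][j] be the edit distance between the first i characters of 'vesjj' and the first j characters of 'vsjj', with D[i][0] = i, D[0][j] = j, and D[i][j] = D[i-1][j-1] if the characters match, else 1 + min(D[i-1][j], D[i][j-1], D[i-1][j-1]). Filling the table (rows: prefixes of 'vesjj', columns: prefixes of 'vsjj'):
     ε  v  s  j  j
  ε  0  1  2  3  4
  v  1  0  1  2  3
  e  2  1  1  2  3
  s  3  2  1  2  3
  j  4  3  2  1  2
  j  5  4  3  2  1
The bottom-right entry gives D[5][4] = 1, so no sequence of fewer than 1 edit works. Backtracking through the table gives one optimal edit sequence (1 edit):
  vesjj → vsjj (del e @2)
Edit distance = 1.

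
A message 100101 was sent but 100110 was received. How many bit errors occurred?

Differing positions: 5, 6. Hamming distance = 2.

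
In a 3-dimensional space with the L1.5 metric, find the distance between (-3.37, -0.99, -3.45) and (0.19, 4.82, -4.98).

(Σ|x_i - y_i|^1.5)^(1/1.5) = (|-3.37 - 0.19|^1.5 + |-0.99 - 4.82|^1.5 + |-3.45 - (-4.98)|^1.5)^(1/1.5)
= (3.56^1.5 + 5.81^1.5 + 1.53^1.5)^(1/1.5) ≈ (6.717 + 14.0044 + 1.8925)^(1/1.5) = (22.6139)^(1/1.5) ≈ 7.9968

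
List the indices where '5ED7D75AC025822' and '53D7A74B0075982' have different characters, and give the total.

Differing positions: 2, 5, 7, 8, 9, 11, 13, 14. Hamming distance = 8.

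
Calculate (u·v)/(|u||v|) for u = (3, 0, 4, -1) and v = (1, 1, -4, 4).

With u = (3, 0, 4, -1), v = (1, 1, -4, 4):
u·v = 3·1 + 0·1 + 4·(-4) + (-1)·4 = 3 + 0 + (-16) + (-4) = -17.
|u| = √(3² + 0² + 4² + (-1)²) = √26, |v| = √(1² + 1² + (-4)² + 4²) = √34, so |u||v| = √(26·34) = √884.
cos θ = (u·v)/(|u||v|) = -17/√884 ≈ -0.5718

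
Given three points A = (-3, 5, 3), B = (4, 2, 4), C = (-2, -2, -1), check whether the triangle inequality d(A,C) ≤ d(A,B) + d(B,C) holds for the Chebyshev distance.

d(A,B) = max(7, 3, 1) = 7, d(B,C) = max(6, 4, 5) = 6, d(A,C) = max(1, 7, 4) = 7.
d(A,C) = 7 ≤ 7 + 6 = 13. Triangle inequality is satisfied.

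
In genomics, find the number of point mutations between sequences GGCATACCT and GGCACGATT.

Differing positions: 5, 6, 7, 8. Hamming distance = 4.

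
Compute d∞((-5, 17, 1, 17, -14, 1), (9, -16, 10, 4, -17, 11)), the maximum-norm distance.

max(|x_i - y_i|) = max(|-5 - 9|, |17 - (-16)|, |1 - 10|, |17 - 4|, |-14 - (-17)|, |1 - 11|) = max(14, 33, 9, 13, 3, 10) = 33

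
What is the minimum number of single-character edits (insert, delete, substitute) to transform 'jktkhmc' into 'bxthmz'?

Let D[i][j] be the edit distance between the first i characters of 'jktkhmc' and the first j characters of 'bxthmz', with D[i][0] = i, D[0][j] = j, and D[i][j] = D[i-1][j-1] if the characters match, else 1 + min(D[i-1][j], D[i][j-1], D[i-1][j-1]). Filling the table (rows: prefixes of 'jktkhmc', columns: prefixes of 'bxthmz'):
     ε  b  x  t  h  m  z
  ε  0  1  2  3  4  5  6
  j  1  1  2  3  4  5  6
  k  2  2  2  3  4  5  6
  t  3  3  3  2  3  4  5
  k  4  4  4  3  3  4  5
  h  5  5  5  4  3  4  5
  m  6  6  6  5  4  3  4
  c  7  7  7  6  5  4  4
The bottom-right entry gives D[7][6] = 4, so no sequence of fewer than 4 edits works. Backtracking through the table gives one optimal edit sequence (4 edits):
  jktkhmc → bktkhmc (sub j→b @1)
  bktkhmc → bxtkhmc (sub k→x @2)
  bxtkhmc → bxthmc (del k @4)
  bxthmc → bxthmz (sub c→z @6)
Edit distance = 4.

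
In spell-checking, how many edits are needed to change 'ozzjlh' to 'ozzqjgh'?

Let D[i][j] be the edit distance between the first i characters of 'ozzjlh' and the first j characters of 'ozzqjgh', with D[i][0] = i, D[0][j] = j, and D[i][j] = D[i-1][j-1] if the characters match, else 1 + min(D[i-1][j], D[i][j-1], D[i-1][j-1]). Filling the table (rows: prefixes of 'ozzjlh', columns: prefixes of 'ozzqjgh'):
     ε  o  z  z  q  j  g  h
  ε  0  1  2  3  4  5  6  7
  o  1  0  1  2  3  4  5  6
  z  2  1  0  1  2  3  4  5
  z  3  2  1  0  1  2  3  4
  j  4  3  2  1  1  1  2  3
  l  5  4  3  2  2  2  2  3
  h  6  5  4  3  3  3  3  2
The bottom-right entry gives D[6][7] = 2, so no sequence of fewer than 2 edits works. Backtracking through the table gives one optimal edit sequence (2 edits):
  ozzjlh → ozzqjlh (ins q @4)
  ozzqjlh → ozzqjgh (sub l→g @6)
Edit distance = 2.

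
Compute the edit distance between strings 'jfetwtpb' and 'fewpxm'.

Let D[i][j] be the edit distance between the first i characters of 'jfetwtpb' and the first j characters of 'fewpxm', with D[i][0] = i, D[0][j] = j, and D[i][j] = D[i-1][j-1] if the characters match, else 1 + min(D[i-1][j], D[i][j-1], D[i-1][j-1]). Filling the table (rows: prefixes of 'jfetwtpb', columns: prefixes of 'fewpxm'):
     ε  f  e  w  p  x  m
  ε  0  1  2  3  4  5  6
  j  1  1  2  3  4  5  6
  f  2  1  2  3  4  5  6
  e  3  2  1  2  3  4  5
  t  4  3  2  2  3  4  5
  w  5  4  3  2  3  4  5
  t  6  5  4  3  3  4  5
  p  7  6  5  4  3  4  5
  b  8  7  6  5  4  4  5
The bottom-right entry gives D[8][6] = 5, so no sequence of fewer than 5 edits works. Backtracking through the table gives one optimal edit sequence (5 edits):
  jfetwtpb → fetwtpb (del j @1)
  fetwtpb → fewtpb (del t @3)
  fewtpb → fewppb (sub t→p @4)
  fewppb → fewpxb (sub p→x @5)
  fewpxb → fewpxm (sub b→m @6)
Edit distance = 5.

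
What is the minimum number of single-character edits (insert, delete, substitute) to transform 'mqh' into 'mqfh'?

Let D[i][j] be the edit distance between the first i characters of 'mqh' and the first j characters of 'mqfh', with D[i][0] = i, D[0][j] = j, and D[i][j] = D[i-1][j-1] if the characters match, else 1 + min(D[i-1][j], D[i][j-1], D[i-1][j-1]). Filling the table (rows: prefixes of 'mqh', columns: prefixes of 'mqfh'):
     ε  m  q  f  h
  ε  0  1  2  3  4
  m  1  0  1  2  3
  q  2  1  0  1  2
  h  3  2  1  1  1
The bottom-right entry gives D[3][4] = 1, so no sequence of fewer than 1 edit works. Backtracking through the table gives one optimal edit sequence (1 edit):
  mqh → mqfh (ins f @3)
Edit distance = 1.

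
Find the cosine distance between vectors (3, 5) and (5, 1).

With u = (3, 5), v = (5, 1):
u·v = 3·5 + 5·1 = 15 + 5 = 20.
|u| = √(3² + 5²) = √34, |v| = √(5² + 1²) = √26, so |u||v| = √(34·26) = √884.
cos θ = (u·v)/(|u||v|) = 20/√884 ≈ 0.6727
Cosine distance = 1 - cos θ ≈ 1 - 0.6727 = 0.3273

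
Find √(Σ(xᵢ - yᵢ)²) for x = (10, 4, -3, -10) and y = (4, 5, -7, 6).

√(Σ(x_i - y_i)²) = √((10 - 4)² + (4 - 5)² + (-3 - (-7))² + (-10 - 6)²)
= √(6² + (-1)² + 4² + (-16)²) = √(36 + 1 + 16 + 256) = √309 ≈ 17.5784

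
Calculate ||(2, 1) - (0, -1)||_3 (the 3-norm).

(Σ|x_i - y_i|^3)^(1/3) = (|2 - 0|^3 + |1 - (-1)|^3)^(1/3)
= (2^3 + 2^3)^(1/3) = (8 + 8)^(1/3) = (16)^(1/3) ≈ 2.5198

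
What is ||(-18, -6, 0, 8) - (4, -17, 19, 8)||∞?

max(|x_i - y_i|) = max(|-18 - 4|, |-6 - (-17)|, |0 - 19|, |8 - 8|) = max(22, 11, 19, 0) = 22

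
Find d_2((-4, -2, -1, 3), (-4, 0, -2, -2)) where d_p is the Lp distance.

(Σ|x_i - y_i|^2)^(1/2) = (|-4 - (-4)|^2 + |-2 - 0|^2 + |-1 - (-2)|^2 + |3 - (-2)|^2)^(1/2)
= (0^2 + 2^2 + 1^2 + 5^2)^(1/2) = (0 + 4 + 1 + 25)^(1/2) = (30)^(1/2) ≈ 5.4772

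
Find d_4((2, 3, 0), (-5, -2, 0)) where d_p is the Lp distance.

(Σ|x_i - y_i|^4)^(1/4) = (|2 - (-5)|^4 + |3 - (-2)|^4 + |0 - 0|^4)^(1/4)
= (7^4 + 5^4 + 0^4)^(1/4) = (2401 + 625 + 0)^(1/4) = (3026)^(1/4) ≈ 7.4168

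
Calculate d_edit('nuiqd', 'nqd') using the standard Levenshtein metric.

Let D[i][j] be the edit distance between the first i characters of 'nuiqd' and the first j characters of 'nqd', with D[i][0] = i, D[0][j] = j, and D[i][j] = D[i-1][j-1] if the characters match, else 1 + min(D[i-1][j], D[i][j-1], D[i-1][j-1]). Filling the table (rows: prefixes of 'nuiqd', columns: prefixes of 'nqd'):
     ε  n  q  d
  ε  0  1  2  3
  n  1  0  1  2
  u  2  1  1  2
  i  3  2  2  2
  q  4  3  2  3
  d  5  4  3  2
The bottom-right entry gives D[5][3] = 2, so no sequence of fewer than 2 edits works. Backtracking through the table gives one optimal edit sequence (2 edits):
  nuiqd → niqd (del u @2)
  niqd → nqd (del i @2)
Edit distance = 2.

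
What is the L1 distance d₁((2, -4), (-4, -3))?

Σ|x_i - y_i| = |2 - (-4)| + |-4 - (-3)| = 6 + 1 = 7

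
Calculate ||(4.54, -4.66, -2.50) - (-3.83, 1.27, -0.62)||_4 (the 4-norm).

(Σ|x_i - y_i|^4)^(1/4) = (|4.54 - (-3.83)|^4 + |-4.66 - 1.27|^4 + |-2.5 - (-0.62)|^4)^(1/4)
= (8.37^4 + 5.93^4 + 1.88^4)^(1/4) ≈ (4907.9692 + 1236.5702 + 12.492)^(1/4) = (6157.0314)^(1/4) ≈ 8.8581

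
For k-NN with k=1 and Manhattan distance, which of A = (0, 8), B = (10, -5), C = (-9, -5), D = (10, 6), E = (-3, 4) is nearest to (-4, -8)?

Distances: d(A) = 20, d(B) = 17, d(C) = 8, d(D) = 28, d(E) = 13. Nearest: C = (-9, -5) with distance 8.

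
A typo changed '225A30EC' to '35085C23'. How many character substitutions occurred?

Differing positions: 1, 2, 3, 4, 5, 6, 7, 8. Hamming distance = 8.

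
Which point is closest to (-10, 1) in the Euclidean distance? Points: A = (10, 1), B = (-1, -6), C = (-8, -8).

Distances: d(A) = 20, d(B) ≈ 11.4018, d(C) ≈ 9.2195. Nearest: C = (-8, -8) with distance 9.2195.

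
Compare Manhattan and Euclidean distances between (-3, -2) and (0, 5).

L1 = |-3 - 0| + |-2 - 5| = 3 + 7 = 10
L2 = √(3² + 7²) = √58 ≈ 7.6158
L1 ≥ L2 always (equality iff movement is along one axis); L1 > L2 here.
Ratio L1/L2 = 10/√58 ≈ 1.3131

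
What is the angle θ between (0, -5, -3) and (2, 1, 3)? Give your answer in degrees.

With u = (0, -5, -3), v = (2, 1, 3):
u·v = 0·2 + (-5)·1 + (-3)·3 = 0 + (-5) + (-9) = -14.
|u| = √(0² + (-5)² + (-3)²) = √34, |v| = √(2² + 1² + 3²) = √14, so |u||v| = √(34·14) = √476.
cos θ = (u·v)/(|u||v|) = -14/√476 ≈ -0.641689
θ = arccos(-0.641689) ≈ 129.92°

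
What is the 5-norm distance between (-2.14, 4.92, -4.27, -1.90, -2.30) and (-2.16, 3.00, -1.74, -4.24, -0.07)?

(Σ|x_i - y_i|^5)^(1/5) = (|-2.14 - (-2.16)|^5 + |4.92 - 3|^5 + |-4.27 - (-1.74)|^5 + |-1.9 - (-4.24)|^5 + |-2.3 - (-0.07)|^5)^(1/5)
= (0.02^5 + 1.92^5 + 2.53^5 + 2.34^5 + 2.23^5)^(1/5) ≈ (0 + 26.0919 + 103.6579 + 70.1583 + 55.1473)^(1/5) = (255.0554)^(1/5) ≈ 3.0292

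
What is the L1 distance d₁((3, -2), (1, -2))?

Σ|x_i - y_i| = |3 - 1| + |-2 - (-2)| = 2 + 0 = 2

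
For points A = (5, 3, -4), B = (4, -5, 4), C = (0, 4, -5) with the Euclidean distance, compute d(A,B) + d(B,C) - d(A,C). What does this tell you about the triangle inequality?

d(A,B) = √(1² + 8² + 8²) = √129 ≈ 11.3578, d(B,C) = √(4² + 9² + 9²) = √178 ≈ 13.3417, d(A,C) = √(5² + 1² + 1²) = √27 ≈ 5.1962.
d(A,B) + d(B,C) - d(A,C) = 11.3578 + 13.3417 - 5.1962 = 24.6995 - 5.1962 = 19.5033 (to 4 decimal places). This is ≥ 0, so the triangle inequality holds for these points.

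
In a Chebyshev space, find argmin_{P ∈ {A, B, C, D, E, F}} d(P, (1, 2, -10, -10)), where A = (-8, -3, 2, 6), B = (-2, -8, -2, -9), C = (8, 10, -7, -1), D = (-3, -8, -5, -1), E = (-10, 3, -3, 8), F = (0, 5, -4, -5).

Distances: d(A) = 16, d(B) = 10, d(C) = 9, d(D) = 10, d(E) = 18, d(F) = 6. Nearest: F = (0, 5, -4, -5) with distance 6.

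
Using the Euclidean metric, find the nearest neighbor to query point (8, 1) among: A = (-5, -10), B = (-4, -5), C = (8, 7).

Distances: d(A) ≈ 17.0294, d(B) ≈ 13.4164, d(C) = 6. Nearest: C = (8, 7) with distance 6.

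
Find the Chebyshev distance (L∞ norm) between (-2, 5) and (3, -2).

max(|x_i - y_i|) = max(|-2 - 3|, |5 - (-2)|) = max(5, 7) = 7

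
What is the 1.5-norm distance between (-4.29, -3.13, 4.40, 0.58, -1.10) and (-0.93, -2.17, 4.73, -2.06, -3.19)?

(Σ|x_i - y_i|^1.5)^(1/1.5) = (|-4.29 - (-0.93)|^1.5 + |-3.13 - (-2.17)|^1.5 + |4.4 - 4.73|^1.5 + |0.58 - (-2.06)|^1.5 + |-1.1 - (-3.19)|^1.5)^(1/1.5)
= (3.36^1.5 + 0.96^1.5 + 0.33^1.5 + 2.64^1.5 + 2.09^1.5)^(1/1.5) ≈ (6.159 + 0.9406 + 0.1896 + 4.2895 + 3.0215)^(1/1.5) = (14.6002)^(1/1.5) ≈ 5.9736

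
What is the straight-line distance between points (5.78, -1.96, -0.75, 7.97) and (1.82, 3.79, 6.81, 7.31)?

√(Σ(x_i - y_i)²) = √((5.78 - 1.82)² + (-1.96 - 3.79)² + (-0.75 - 6.81)² + (7.97 - 7.31)²)
= √(3.96² + (-5.75)² + (-7.56)² + 0.66²) = √(15.6816 + 33.0625 + 57.1536 + 0.4356) = √106.3333 ≈ 10.3118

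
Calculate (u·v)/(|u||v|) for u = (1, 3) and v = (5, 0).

With u = (1, 3), v = (5, 0):
u·v = 1·5 + 3·0 = 5 + 0 = 5.
|u| = √(1² + 3²) = √10, |v| = √(5² + 0²) = √25, so |u||v| = √(10·25) = √250.
cos θ = (u·v)/(|u||v|) = 5/√250 ≈ 0.3162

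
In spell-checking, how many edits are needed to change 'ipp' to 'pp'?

Let D[i][j] be the edit distance between the first i characters of 'ipp' and the first j characters of 'pp', with D[i][0] = i, D[0][j] = j, and D[i][j] = D[i-1][j-1] if the characters match, else 1 + min(D[i-1][j], D[i][j-1], D[i-1][j-1]). Filling the table (rows: prefixes of 'ipp', columns: prefixes of 'pp'):
     ε  p  p
  ε  0  1  2
  i  1  1  2
  p  2  1  1
  p  3  2  1
The bottom-right entry gives D[3][2] = 1, so no sequence of fewer than 1 edit works. Backtracking through the table gives one optimal edit sequence (1 edit):
  ipp → pp (del i @1)
Edit distance = 1.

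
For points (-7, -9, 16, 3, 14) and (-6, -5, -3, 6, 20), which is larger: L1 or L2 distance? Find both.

L1 = |-7 - (-6)| + |-9 - (-5)| + |16 - (-3)| + |3 - 6| + |14 - 20| = 1 + 4 + 19 + 3 + 6 = 33
L2 = √(1² + 4² + 19² + 3² + 6²) = √423 ≈ 20.567
L1 ≥ L2 always (equality iff movement is along one axis); L1 > L2 here.
Ratio L1/L2 = 33/√423 ≈ 1.6045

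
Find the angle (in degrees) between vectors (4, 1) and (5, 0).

With u = (4, 1), v = (5, 0):
u·v = 4·5 + 1·0 = 20 + 0 = 20.
|u| = √(4² + 1²) = √17, |v| = √(5² + 0²) = √25, so |u||v| = √(17·25) = √425.
cos θ = (u·v)/(|u||v|) = 20/√425 ≈ 0.970143
θ = arccos(0.970143) ≈ 14.04°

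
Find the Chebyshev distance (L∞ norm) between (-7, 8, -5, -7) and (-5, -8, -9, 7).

max(|x_i - y_i|) = max(|-7 - (-5)|, |8 - (-8)|, |-5 - (-9)|, |-7 - 7|) = max(2, 16, 4, 14) = 16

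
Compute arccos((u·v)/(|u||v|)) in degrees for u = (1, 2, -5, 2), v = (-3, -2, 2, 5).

With u = (1, 2, -5, 2), v = (-3, -2, 2, 5):
u·v = 1·(-3) + 2·(-2) + (-5)·2 + 2·5 = (-3) + (-4) + (-10) + 10 = -7.
|u| = √(1² + 2² + (-5)² + 2²) = √34, |v| = √((-3)² + (-2)² + 2² + 5²) = √42, so |u||v| = √(34·42) = √1428.
cos θ = (u·v)/(|u||v|) = -7/√1428 ≈ -0.18524
θ = arccos(-0.18524) ≈ 100.68°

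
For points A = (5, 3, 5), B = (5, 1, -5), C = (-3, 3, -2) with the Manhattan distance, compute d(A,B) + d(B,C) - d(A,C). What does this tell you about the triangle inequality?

d(A,B) = 0 + 2 + 10 = 12, d(B,C) = 8 + 2 + 3 = 13, d(A,C) = 8 + 0 + 7 = 15.
d(A,B) + d(B,C) - d(A,C) = 12 + 13 - 15 = 25 - 15 = 10. This is ≥ 0, so the triangle inequality holds for these points.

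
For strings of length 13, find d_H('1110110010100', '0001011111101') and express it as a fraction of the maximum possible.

Differing positions: 1, 2, 3, 4, 5, 7, 8, 10, 13. Hamming distance = 9. The maximum possible Hamming distance for length-13 strings is 13, so d_H/13 = 9/13 ≈ 0.6923.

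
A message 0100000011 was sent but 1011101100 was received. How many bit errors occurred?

Differing positions: 1, 2, 3, 4, 5, 7, 8, 9, 10. Hamming distance = 9.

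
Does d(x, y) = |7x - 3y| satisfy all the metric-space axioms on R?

No. d fails symmetry: d(8, 7) = |7·8 - 3·7| = |35| = 35, but d(7, 8) = |7·7 - 3·8| = |25| = 25. Since 35 ≠ 25, d(x,y) ≠ d(y,x) in general.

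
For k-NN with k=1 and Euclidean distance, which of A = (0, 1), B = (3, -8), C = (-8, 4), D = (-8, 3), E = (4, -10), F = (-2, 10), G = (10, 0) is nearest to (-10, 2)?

Distances: d(A) ≈ 10.0499, d(B) ≈ 16.4012, d(C) ≈ 2.8284, d(D) ≈ 2.2361, d(E) ≈ 18.4391, d(F) ≈ 11.3137, d(G) ≈ 20.0998. Nearest: D = (-8, 3) with distance 2.2361.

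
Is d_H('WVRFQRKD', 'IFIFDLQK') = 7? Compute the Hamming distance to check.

Differing positions: 1, 2, 3, 5, 6, 7, 8. Hamming distance = 7, so the claim is true.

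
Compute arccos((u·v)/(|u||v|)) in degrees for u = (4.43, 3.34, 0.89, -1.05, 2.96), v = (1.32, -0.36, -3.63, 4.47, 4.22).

With u = (4.43, 3.34, 0.89, -1.05, 2.96), v = (1.32, -0.36, -3.63, 4.47, 4.22):
u·v = 4.43·1.32 + 3.34·(-0.36) + 0.89·(-3.63) + (-1.05)·4.47 + 2.96·4.22 = 5.8476 + (-1.2024) + (-3.2307) + (-4.6935) + 12.4912 = 9.2122.
|u| = √(4.43² + 3.34² + 0.89² + (-1.05)² + 2.96²) = √(19.6249 + 11.1556 + 0.7921 + 1.1025 + 8.7616) = √41.4367, |v| = √(1.32² + (-0.36)² + (-3.63)² + 4.47² + 4.22²) = √(1.7424 + 0.1296 + 13.1769 + 19.9809 + 17.8084) = √52.8382.
cos θ = (u·v)/(|u||v|) = 9.2122/(√41.4367·√52.8382) ≈ 0.196878
θ = arccos(0.196878) ≈ 78.65°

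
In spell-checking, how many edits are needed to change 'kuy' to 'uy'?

Let D[i][j] be the edit distance between the first i characters of 'kuy' and the first j characters of 'uy', with D[i][0] = i, D[0][j] = j, and D[i][j] = D[i-1][j-1] if the characters match, else 1 + min(D[i-1][j], D[i][j-1], D[i-1][j-1]). Filling the table (rows: prefixes of 'kuy', columns: prefixes of 'uy'):
     ε  u  y
  ε  0  1  2
  k  1  1  2
  u  2  1  2
  y  3  2  1
The bottom-right entry gives D[3][2] = 1, so no sequence of fewer than 1 edit works. Backtracking through the table gives one optimal edit sequence (1 edit):
  kuy → uy (del k @1)
Edit distance = 1.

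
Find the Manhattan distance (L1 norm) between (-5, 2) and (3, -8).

Σ|x_i - y_i| = |-5 - 3| + |2 - (-8)| = 8 + 10 = 18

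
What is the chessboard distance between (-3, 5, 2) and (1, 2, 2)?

max(|x_i - y_i|) = max(|-3 - 1|, |5 - 2|, |2 - 2|) = max(4, 3, 0) = 4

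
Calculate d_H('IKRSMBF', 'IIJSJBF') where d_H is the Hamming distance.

Differing positions: 2, 3, 5. Hamming distance = 3.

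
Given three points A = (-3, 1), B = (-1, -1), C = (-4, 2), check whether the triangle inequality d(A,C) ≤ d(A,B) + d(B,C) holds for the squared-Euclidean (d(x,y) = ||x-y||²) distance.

d(A,B) = 2² + 2² = 8, d(B,C) = 3² + 3² = 18, d(A,C) = 1² + 1² = 2.
d(A,C) = 2 ≤ 8 + 18 = 26. Triangle inequality is satisfied.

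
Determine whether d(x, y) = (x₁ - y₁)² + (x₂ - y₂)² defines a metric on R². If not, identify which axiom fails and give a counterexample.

No. The squared Euclidean distance fails the triangle inequality. Counterexample: x = (0, 0), y = (2, 2), z = (4, 4). d(x,z) = 4² + 4² = 32, but d(x,y) + d(y,z) = (2² + 2²) + (2² + 2²) = 8 + 8 = 16. Since 32 > 16, the triangle inequality is violated. (Note: √d, the ordinary Euclidean distance, IS a metric.)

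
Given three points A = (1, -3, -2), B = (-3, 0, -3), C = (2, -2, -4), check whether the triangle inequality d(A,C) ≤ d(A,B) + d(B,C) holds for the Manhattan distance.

d(A,B) = 4 + 3 + 1 = 8, d(B,C) = 5 + 2 + 1 = 8, d(A,C) = 1 + 1 + 2 = 4.
d(A,C) = 4 ≤ 8 + 8 = 16. Triangle inequality is satisfied.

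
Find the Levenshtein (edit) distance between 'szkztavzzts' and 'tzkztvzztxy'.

Let D[i][j] be the edit distance between the first i characters of 'szkztavzzts' and the first j characters of 'tzkztvzztxy', with D[i][0] = i, D[0][j] = j, and D[i][j] = D[i-1][j-1] if the characters match, else 1 + min(D[i-1][j], D[i][j-1], D[i-1][j-1]). Filling the table (rows: prefixes of 'szkztavzzts', columns: prefixes of 'tzkztvzztxy'):
     ε  t  z  k  z  t  v  z  z  t  x  y
  ε  0  1  2  3  4  5  6  7  8  9 10 11
  s  1  1  2  3  4  5  6  7  8  9 10 11
  z  2  2  1  2  3  4  5  6  7  8  9 10
  k  3  3  2  1  2  3  4  5  6  7  8  9
  z  4  4  3  2  1  2  3  4  5  6  7  8
  t  5  4  4  3  2  1  2  3  4  5  6  7
  a  6  5  5  4  3  2  2  3  4  5  6  7
  v  7  6  6  5  4  3  2  3  4  5  6  7
  z  8  7  6  6  5  4  3  2  3  4  5  6
  z  9  8  7  7  6  5  4  3  2  3  4  5
  t 10  9  8  8  7  6  5  4  3  2  3  4
  s 11 10  9  9  8  7  6  5  4  3  3  4
The bottom-right entry gives D[11][11] = 4, so no sequence of fewer than 4 edits works. Backtracking through the table gives one optimal edit sequence (4 edits):
  szkztavzzts → tzkztavzzts (sub s→t @1)
  tzkztavzzts → tzkztvzzts (del a @6)
  tzkztvzzts → tzkztvzztxs (ins x @10)
  tzkztvzztxs → tzkztvzztxy (sub s→y @11)
Edit distance = 4.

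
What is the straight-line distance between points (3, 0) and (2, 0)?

√(Σ(x_i - y_i)²) = √((3 - 2)² + (0 - 0)²)
= √(1² + 0²) = √(1 + 0) = √1 = 1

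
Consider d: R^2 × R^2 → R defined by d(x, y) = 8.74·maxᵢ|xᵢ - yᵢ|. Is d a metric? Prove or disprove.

Yes. The L∞ (Chebyshev) norm induces a metric on R^2, and multiplying a metric by a positive constant 8.74 > 0 preserves all four axioms: non-negativity (8.74·||x-y|| ≥ 0), identity (8.74·||x-y|| = 0 ⟺ ||x-y|| = 0 ⟺ x = y), symmetry (||x-y|| = ||y-x||), and the triangle inequality (8.74·||x-z|| ≤ 8.74·||x-y|| + 8.74·||y-z||). So d is a metric.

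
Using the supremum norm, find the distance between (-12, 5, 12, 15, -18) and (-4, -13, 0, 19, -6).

max(|x_i - y_i|) = max(|-12 - (-4)|, |5 - (-13)|, |12 - 0|, |15 - 19|, |-18 - (-6)|) = max(8, 18, 12, 4, 12) = 18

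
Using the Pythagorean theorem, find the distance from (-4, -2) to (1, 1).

√(Σ(x_i - y_i)²) = √((-4 - 1)² + (-2 - 1)²)
= √((-5)² + (-3)²) = √(25 + 9) = √34 ≈ 5.831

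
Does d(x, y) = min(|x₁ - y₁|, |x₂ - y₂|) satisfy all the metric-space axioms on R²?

No. d fails identity of indiscernibles: take x = (3, 0) and y = (3, 9). Then d(x,y) = min(|3 - 3|, |0 - 9|) = min(0, 9) = 0, yet x ≠ y.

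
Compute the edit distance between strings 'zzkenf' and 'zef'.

Let D[i][j] be the edit distance between the first i characters of 'zzkenf' and the first j characters of 'zef', with D[i][0] = i, D[0][j] = j, and D[i][j] = D[i-1][j-1] if the characters match, else 1 + min(D[i-1][j], D[i][j-1], D[i-1][j-1]). Filling the table (rows: prefixes of 'zzkenf', columns: prefixes of 'zef'):
     ε  z  e  f
  ε  0  1  2  3
  z  1  0  1  2
  z  2  1  1  2
  k  3  2  2  2
  e  4  3  2  3
  n  5  4  3  3
  f  6  5  4  3
The bottom-right entry gives D[6][3] = 3, so no sequence of fewer than 3 edits works. Backtracking through the table gives one optimal edit sequence (3 edits):
  zzkenf → zkenf (del z @1)
  zkenf → zenf (del k @2)
  zenf → zef (del n @3)
Edit distance = 3.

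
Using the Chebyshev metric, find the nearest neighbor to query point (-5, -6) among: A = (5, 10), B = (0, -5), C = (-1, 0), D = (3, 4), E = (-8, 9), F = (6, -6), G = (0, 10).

Distances: d(A) = 16, d(B) = 5, d(C) = 6, d(D) = 10, d(E) = 15, d(F) = 11, d(G) = 16. Nearest: B = (0, -5) with distance 5.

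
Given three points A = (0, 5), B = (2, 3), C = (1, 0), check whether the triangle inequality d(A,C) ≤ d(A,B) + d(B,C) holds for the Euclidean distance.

d(A,B) = √(2² + 2²) = √8 ≈ 2.8284, d(B,C) = √(1² + 3²) = √10 ≈ 3.1623, d(A,C) = √(1² + 5²) = √26 ≈ 5.099.
d(A,C) ≈ 5.099 ≤ 2.8284 + 3.1623 = 5.9907. Triangle inequality is satisfied.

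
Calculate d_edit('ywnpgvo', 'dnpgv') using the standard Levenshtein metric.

Let D[i][j] be the edit distance between the first i characters of 'ywnpgvo' and the first j characters of 'dnpgv', with D[i][0] = i, D[0][j] = j, and D[i][j] = D[i-1][j-1] if the characters match, else 1 + min(D[i-1][j], D[i][j-1], D[i-1][j-1]). Filling the table (rows: prefixes of 'ywnpgvo', columns: prefixes of 'dnpgv'):
     ε  d  n  p  g  v
  ε  0  1  2  3  4  5
  y  1  1  2  3  4  5
  w  2  2  2  3  4  5
  n  3  3  2  3  4  5
  p  4  4  3  2  3  4
  g  5  5  4  3  2  3
  v  6  6  5  4  3  2
  o  7  7  6  5  4  3
The bottom-right entry gives D[7][5] = 3, so no sequence of fewer than 3 edits works. Backtracking through the table gives one optimal edit sequence (3 edits):
  ywnpgvo → wnpgvo (del y @1)
  wnpgvo → dnpgvo (sub w→d @1)
  dnpgvo → dnpgv (del o @6)
Edit distance = 3.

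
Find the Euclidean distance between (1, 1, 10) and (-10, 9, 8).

√(Σ(x_i - y_i)²) = √((1 - (-10))² + (1 - 9)² + (10 - 8)²)
= √(11² + (-8)² + 2²) = √(121 + 64 + 4) = √189 ≈ 13.7477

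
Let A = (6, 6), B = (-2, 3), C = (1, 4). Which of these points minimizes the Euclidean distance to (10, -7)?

Distances: d(A) ≈ 13.6015, d(B) ≈ 15.6205, d(C) ≈ 14.2127. Nearest: A = (6, 6) with distance 13.6015.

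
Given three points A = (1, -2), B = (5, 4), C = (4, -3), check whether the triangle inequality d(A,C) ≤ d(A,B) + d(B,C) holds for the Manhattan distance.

d(A,B) = 4 + 6 = 10, d(B,C) = 1 + 7 = 8, d(A,C) = 3 + 1 = 4.
d(A,C) = 4 ≤ 10 + 8 = 18. Triangle inequality is satisfied.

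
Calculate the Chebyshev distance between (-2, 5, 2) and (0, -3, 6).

max(|x_i - y_i|) = max(|-2 - 0|, |5 - (-3)|, |2 - 6|) = max(2, 8, 4) = 8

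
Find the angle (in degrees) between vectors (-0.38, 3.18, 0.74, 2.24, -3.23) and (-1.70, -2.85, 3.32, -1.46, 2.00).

With u = (-0.38, 3.18, 0.74, 2.24, -3.23), v = (-1.70, -2.85, 3.32, -1.46, 2.00):
u·v = (-0.38)·(-1.7) + 3.18·(-2.85) + 0.74·3.32 + 2.24·(-1.46) + (-3.23)·2 = 0.646 + (-9.063) + 2.4568 + (-3.2704) + (-6.46) = -15.6906.
|u| = √((-0.38)² + 3.18² + 0.74² + 2.24² + (-3.23)²) = √(0.1444 + 10.1124 + 0.5476 + 5.0176 + 10.4329) = √26.2549, |v| = √((-1.7)² + (-2.85)² + 3.32² + (-1.46)² + 2²) = √(2.89 + 8.1225 + 11.0224 + 2.1316 + 4) = √28.1665.
cos θ = (u·v)/(|u||v|) = -15.6906/(√26.2549·√28.1665) ≈ -0.57699
θ = arccos(-0.57699) ≈ 125.24°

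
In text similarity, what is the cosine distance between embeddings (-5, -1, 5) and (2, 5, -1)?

With u = (-5, -1, 5), v = (2, 5, -1):
u·v = (-5)·2 + (-1)·5 + 5·(-1) = (-10) + (-5) + (-5) = -20.
|u| = √((-5)² + (-1)² + 5²) = √51, |v| = √(2² + 5² + (-1)²) = √30, so |u||v| = √(51·30) = √1530.
cos θ = (u·v)/(|u||v|) = -20/√1530 ≈ -0.5113
Cosine distance = 1 - cos θ ≈ 1 - (-0.5113) = 1.5113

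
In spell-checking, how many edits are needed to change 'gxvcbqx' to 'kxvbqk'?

Let D[i][j] be the edit distance between the first i characters of 'gxvcbqx' and the first j characters of 'kxvbqk', with D[i][0] = i, D[0][j] = j, and D[i][j] = D[i-1][j-1] if the characters match, else 1 + min(D[i-1][j], D[i][j-1], D[i-1][j-1]). Filling the table (rows: prefixes of 'gxvcbqx', columns: prefixes of 'kxvbqk'):
     ε  k  x  v  b  q  k
  ε  0  1  2  3  4  5  6
  g  1  1  2  3  4  5  6
  x  2  2  1  2  3  4  5
  v  3  3  2  1  2  3  4
  c  4  4  3  2  2  3  4
  b  5  5  4  3  2  3  4
  q  6  6  5  4  3  2  3
  x  7  7  6  5  4  3  3
The bottom-right entry gives D[7][6] = 3, so no sequence of fewer than 3 edits works. Backtracking through the table gives one optimal edit sequence (3 edits):
  gxvcbqx → kxvcbqx (sub g→k @1)
  kxvcbqx → kxvbqx (del c @4)
  kxvbqx → kxvbqk (sub x→k @6)
Edit distance = 3.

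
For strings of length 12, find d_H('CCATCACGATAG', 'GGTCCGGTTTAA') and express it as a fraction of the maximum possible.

Differing positions: 1, 2, 3, 4, 6, 7, 8, 9, 12. Hamming distance = 9. The maximum possible Hamming distance for length-12 strings is 12, so d_H/12 = 9/12 = 0.75.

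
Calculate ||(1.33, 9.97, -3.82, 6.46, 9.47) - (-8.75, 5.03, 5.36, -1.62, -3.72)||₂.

√(Σ(x_i - y_i)²) = √((1.33 - (-8.75))² + (9.97 - 5.03)² + (-3.82 - 5.36)² + (6.46 - (-1.62))² + (9.47 - (-3.72))²)
= √(10.08² + 4.94² + (-9.18)² + 8.08² + 13.19²) = √(101.6064 + 24.4036 + 84.2724 + 65.2864 + 173.9761) = √449.5449 ≈ 21.2025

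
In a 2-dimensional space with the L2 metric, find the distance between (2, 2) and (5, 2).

(Σ|x_i - y_i|^2)^(1/2) = (|2 - 5|^2 + |2 - 2|^2)^(1/2)
= (3^2 + 0^2)^(1/2) = (9 + 0)^(1/2) = (9)^(1/2) = 3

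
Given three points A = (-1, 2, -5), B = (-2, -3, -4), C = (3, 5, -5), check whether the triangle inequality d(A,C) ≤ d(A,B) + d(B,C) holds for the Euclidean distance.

d(A,B) = √(1² + 5² + 1²) = √27 ≈ 5.1962, d(B,C) = √(5² + 8² + 1²) = √90 ≈ 9.4868, d(A,C) = √(4² + 3² + 0²) = √25 = 5.
d(A,C) = 5 ≤ 5.1962 + 9.4868 = 14.683. Triangle inequality is satisfied.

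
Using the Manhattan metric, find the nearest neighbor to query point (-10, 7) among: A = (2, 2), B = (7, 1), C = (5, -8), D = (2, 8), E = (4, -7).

Distances: d(A) = 17, d(B) = 23, d(C) = 30, d(D) = 13, d(E) = 28. Nearest: D = (2, 8) with distance 13.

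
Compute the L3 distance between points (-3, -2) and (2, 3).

(Σ|x_i - y_i|^3)^(1/3) = (|-3 - 2|^3 + |-2 - 3|^3)^(1/3)
= (5^3 + 5^3)^(1/3) = (125 + 125)^(1/3) = (250)^(1/3) ≈ 6.2996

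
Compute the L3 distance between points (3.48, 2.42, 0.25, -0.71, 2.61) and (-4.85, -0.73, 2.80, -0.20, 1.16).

(Σ|x_i - y_i|^3)^(1/3) = (|3.48 - (-4.85)|^3 + |2.42 - (-0.73)|^3 + |0.25 - 2.8|^3 + |-0.71 - (-0.2)|^3 + |2.61 - 1.16|^3)^(1/3)
= (8.33^3 + 3.15^3 + 2.55^3 + 0.51^3 + 1.45^3)^(1/3) ≈ (578.0095 + 31.2559 + 16.5814 + 0.1327 + 3.0486)^(1/3) = (629.0281)^(1/3) ≈ 8.5682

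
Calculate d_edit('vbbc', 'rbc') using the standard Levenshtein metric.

Let D[i][j] be the edit distance between the first i characters of 'vbbc' and the first j characters of 'rbc', with D[i][0] = i, D[0][j] = j, and D[i][j] = D[i-1][j-1] if the characters match, else 1 + min(D[i-1][j], D[i][j-1], D[i-1][j-1]). Filling the table (rows: prefixes of 'vbbc', columns: prefixes of 'rbc'):
     ε  r  b  c
  ε  0  1  2  3
  v  1  1  2  3
  b  2  2  1  2
  b  3  3  2  2
  c  4  4  3  2
The bottom-right entry gives D[4][3] = 2, so no sequence of fewer than 2 edits works. Backtracking through the table gives one optimal edit sequence (2 edits):
  vbbc → bbc (del v @1)
  bbc → rbc (sub b→r @1)
Edit distance = 2.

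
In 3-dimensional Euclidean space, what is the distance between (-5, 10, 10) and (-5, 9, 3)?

√(Σ(x_i - y_i)²) = √((-5 - (-5))² + (10 - 9)² + (10 - 3)²)
= √(0² + 1² + 7²) = √(0 + 1 + 49) = √50 ≈ 7.0711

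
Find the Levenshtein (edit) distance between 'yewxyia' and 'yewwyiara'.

Let D[i][j] be the edit distance between the first i characters of 'yewxyia' and the first j characters of 'yewwyiara', with D[i][0] = i, D[0][j] = j, and D[i][j] = D[i-1][j-1] if the characters match, else 1 + min(D[i-1][j], D[i][j-1], D[i-1][j-1]). Filling the table (rows: prefixes of 'yewxyia', columns: prefixes of 'yewwyiara'):
     ε  y  e  w  w  y  i  a  r  a
  ε  0  1  2  3  4  5  6  7  8  9
  y  1  0  1  2  3  4  5  6  7  8
  e  2  1  0  1  2  3  4  5  6  7
  w  3  2  1  0  1  2  3  4  5  6
  x  4  3  2  1  1  2  3  4  5  6
  y  5  4  3  2  2  1  2  3  4  5
  i  6  5  4  3  3  2  1  2  3  4
  a  7  6  5  4  4  3  2  1  2  3
The bottom-right entry gives D[7][9] = 3, so no sequence of fewer than 3 edits works. Backtracking through the table gives one optimal edit sequence (3 edits):
  yewxyia → yewwyia (sub x→w @4)
  yewwyia → yewwyiaa (ins a @7)
  yewwyiaa → yewwyiara (ins r @8)
Edit distance = 3.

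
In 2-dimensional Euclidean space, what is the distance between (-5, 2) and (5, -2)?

√(Σ(x_i - y_i)²) = √((-5 - 5)² + (2 - (-2))²)
= √((-10)² + 4²) = √(100 + 16) = √116 ≈ 10.7703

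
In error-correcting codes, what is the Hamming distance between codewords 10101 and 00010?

Differing positions: 1, 3, 4, 5. Hamming distance = 4.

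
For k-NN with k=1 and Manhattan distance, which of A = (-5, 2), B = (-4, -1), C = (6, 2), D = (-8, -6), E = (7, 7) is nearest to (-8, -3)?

Distances: d(A) = 8, d(B) = 6, d(C) = 19, d(D) = 3, d(E) = 25. Nearest: D = (-8, -6) with distance 3.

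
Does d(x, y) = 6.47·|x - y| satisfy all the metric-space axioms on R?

Yes. Since |x - y| is a metric on R and 6.47 > 0, the positive scalar multiple 6.47·|x - y| is also a metric: scaling by a positive constant preserves non-negativity, identity (d=0 ⟺ |x-y|=0 ⟺ x=y), symmetry, and the triangle inequality.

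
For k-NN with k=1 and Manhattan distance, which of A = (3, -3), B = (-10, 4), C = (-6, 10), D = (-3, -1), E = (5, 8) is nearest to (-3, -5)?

Distances: d(A) = 8, d(B) = 16, d(C) = 18, d(D) = 4, d(E) = 21. Nearest: D = (-3, -1) with distance 4.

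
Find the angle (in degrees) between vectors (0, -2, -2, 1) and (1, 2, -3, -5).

With u = (0, -2, -2, 1), v = (1, 2, -3, -5):
u·v = 0·1 + (-2)·2 + (-2)·(-3) + 1·(-5) = 0 + (-4) + 6 + (-5) = -3.
|u| = √(0² + (-2)² + (-2)² + 1²) = √9, |v| = √(1² + 2² + (-3)² + (-5)²) = √39, so |u||v| = √(9·39) = √351.
cos θ = (u·v)/(|u||v|) = -3/√351 ≈ -0.160128
θ = arccos(-0.160128) ≈ 99.21°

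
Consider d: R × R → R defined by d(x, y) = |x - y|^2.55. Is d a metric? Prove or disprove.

No. d(x,y) = |x-y|^2.55 fails the triangle inequality since p = 2.55 > 1. Counterexample: x = 4, y = 8, z = 18. d(x,z) = |4 - 18|^2.55 = 14^2.55 ≈ 836.8093, but d(x,y) + d(y,z) = 4^2.55 + 10^2.55 ≈ 34.2968 + 354.8134 = 389.1102. Since 836.8093 > 389.1102, the triangle inequality is violated.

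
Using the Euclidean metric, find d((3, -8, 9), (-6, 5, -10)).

√(Σ(x_i - y_i)²) = √((3 - (-6))² + (-8 - 5)² + (9 - (-10))²)
= √(9² + (-13)² + 19²) = √(81 + 169 + 361) = √611 ≈ 24.7184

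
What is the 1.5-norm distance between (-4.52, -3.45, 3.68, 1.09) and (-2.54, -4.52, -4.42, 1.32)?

(Σ|x_i - y_i|^1.5)^(1/1.5) = (|-4.52 - (-2.54)|^1.5 + |-3.45 - (-4.52)|^1.5 + |3.68 - (-4.42)|^1.5 + |1.09 - 1.32|^1.5)^(1/1.5)
= (1.98^1.5 + 1.07^1.5 + 8.1^1.5 + 0.23^1.5)^(1/1.5) ≈ (2.7861 + 1.1068 + 23.053 + 0.1103)^(1/1.5) = (27.0562)^(1/1.5) ≈ 9.0125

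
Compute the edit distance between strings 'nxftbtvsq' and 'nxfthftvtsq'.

Let D[i][j] be the edit distance between the first i characters of 'nxftbtvsq' and the first j characters of 'nxfthftvtsq', with D[i][0] = i, D[0][j] = j, and D[i][j] = D[i-1][j-1] if the characters match, else 1 + min(D[i-1][j], D[i][j-1], D[i-1][j-1]). Filling the table (rows: prefixes of 'nxftbtvsq', columns: prefixes of 'nxfthftvtsq'):
     ε  n  x  f  t  h  f  t  v  t  s  q
  ε  0  1  2  3  4  5  6  7  8  9 10 11
  n  1  0  1  2  3  4  5  6  7  8  9 10
  x  2  1  0  1  2  3  4  5  6  7  8  9
  f  3  2  1  0  1  2  3  4  5  6  7  8
  t  4  3  2  1  0  1  2  3  4  5  6  7
  b  5  4  3  2  1  1  2  3  4  5  6  7
  t  6  5  4  3  2  2  2  2  3  4  5  6
  v  7  6  5  4  3  3  3  3  2  3  4  5
  s  8  7  6  5  4  4  4  4  3  3  3  4
  q  9  8  7  6  5  5  5  5  4  4  4  3
The bottom-right entry gives D[9][11] = 3, so no sequence of fewer than 3 edits works. Backtracking through the table gives one optimal edit sequence (3 edits):
  nxftbtvsq → nxfthbtvsq (ins h @5)
  nxfthbtvsq → nxfthftvsq (sub b→f @6)
  nxfthftvsq → nxfthftvtsq (ins t @9)
Edit distance = 3.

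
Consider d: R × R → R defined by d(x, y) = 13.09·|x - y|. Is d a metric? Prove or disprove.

Yes. Since |x - y| is a metric on R and 13.09 > 0, the positive scalar multiple 13.09·|x - y| is also a metric: scaling by a positive constant preserves non-negativity, identity (d=0 ⟺ |x-y|=0 ⟺ x=y), symmetry, and the triangle inequality.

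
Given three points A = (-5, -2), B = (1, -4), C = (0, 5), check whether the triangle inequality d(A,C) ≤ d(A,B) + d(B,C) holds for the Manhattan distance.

d(A,B) = 6 + 2 = 8, d(B,C) = 1 + 9 = 10, d(A,C) = 5 + 7 = 12.
d(A,C) = 12 ≤ 8 + 10 = 18. Triangle inequality is satisfied.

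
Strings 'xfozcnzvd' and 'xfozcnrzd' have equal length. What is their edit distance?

Let D[i][j] be the edit distance between the first i characters of 'xfozcnzvd' and the first j characters of 'xfozcnrzd', with D[i][0] = i, D[0][j] = j, and D[i][j] = D[i-1][j-1] if the characters match, else 1 + min(D[i-1][j], D[i][j-1], D[i-1][j-1]). Filling the table (rows: prefixes of 'xfozcnzvd', columns: prefixes of 'xfozcnrzd'):
     ε  x  f  o  z  c  n  r  z  d
  ε  0  1  2  3  4  5  6  7  8  9
  x  1  0  1  2  3  4  5  6  7  8
  f  2  1  0  1  2  3  4  5  6  7
  o  3  2  1  0  1  2  3  4  5  6
  z  4  3  2  1  0  1  2  3  4  5
  c  5  4  3  2  1  0  1  2  3  4
  n  6  5  4  3  2  1  0  1  2  3
  z  7  6  5  4  3  2  1  1  1  2
  v  8  7  6  5  4  3  2  2  2  2
  d  9  8  7  6  5  4  3  3  3  2
The bottom-right entry gives D[9][9] = 2, so no sequence of fewer than 2 edits works. Backtracking through the table gives one optimal edit sequence (2 edits):
  xfozcnzvd → xfozcnrvd (sub z→r @7)
  xfozcnrvd → xfozcnrzd (sub v→z @8)
Edit distance = 2.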